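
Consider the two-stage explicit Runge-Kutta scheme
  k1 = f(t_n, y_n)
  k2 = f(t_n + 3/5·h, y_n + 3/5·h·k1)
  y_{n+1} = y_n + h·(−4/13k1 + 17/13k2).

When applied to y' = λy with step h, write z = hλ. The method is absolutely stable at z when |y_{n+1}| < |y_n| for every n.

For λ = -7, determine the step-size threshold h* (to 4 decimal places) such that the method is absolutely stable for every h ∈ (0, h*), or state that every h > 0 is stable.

Test eqn y'=λy, z=hλ:
  k1=λy_n ⇒ h·k1=z·y_n;  k2=λ(1+3/5z)y_n ⇒ h·k2=z(1+3/5z)y_n
  y_{n+1}/y_n = 1 − 4/13z + 17/13z(1+3/5z) = 1 + z + 51/65z²
  so R(z) = 1 + z + 51/65z².

Find x<0 with |R(x)|<1.
x=-0.67: |R|=0.6822
R=1: x+51/65x²=0 ⇒ x=−65/51=-1.2745; min R=1−1/(4·51/65)=0.6814>−1
Confirm numerically:
  x=-1.049: |R|=0.81439 <1
  x=-0.833: |R|=0.71144 <1
  x=-0.810: |R|=0.70479 <1
  x=-0.728: |R|=0.68783 <1
  x=-1.521: |R|=1.29416 >1
  x=-1.445: |R|=1.19330 >1
  x=-1.327: |R|=1.05465 >1
Interval (-1.2745, 0).

(-1.2745,0); λ=-7 ⇒ h* = (65/51)/7 = 0.1821.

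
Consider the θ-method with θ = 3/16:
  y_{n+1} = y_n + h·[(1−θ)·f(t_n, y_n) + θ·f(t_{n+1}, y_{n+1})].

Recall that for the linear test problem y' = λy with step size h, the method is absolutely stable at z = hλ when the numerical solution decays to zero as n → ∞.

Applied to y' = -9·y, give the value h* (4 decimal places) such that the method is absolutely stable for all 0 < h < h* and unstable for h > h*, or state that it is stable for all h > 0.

On y'=λy, z=hλ:
  y_{n+1} = y_n + z·[13/16·y_n + 3/16·y_{n+1}] ⇒ (1 − 3/16z)y_{n+1} = (1 + 13/16z)y_n
  Hence R(z) = (1 + 13/16z)/(1 − 3/16z).

Find x<0 with |R(x)|<1.
x=-0.81: |R|=0.2968
R=−1: 1+13/16x = −1+3/16x ⇒ -5/8x=2 ⇒ x=2/(-5/8)=-3.2000
Confirm numerically:
  x=-2.929: |R|=0.89067 <1
  x=-1.771: |R|=0.32952 <1
  x=-1.469: |R|=0.15176 <1
  x=-3.372: |R|=1.06586 >1
  x=-3.293: |R|=1.03594 >1
So |R|<1 on (-3.2000, 0).

(-3.2000,0); λ=-9 ⇒ h* = (16/5)/9 = 0.3556.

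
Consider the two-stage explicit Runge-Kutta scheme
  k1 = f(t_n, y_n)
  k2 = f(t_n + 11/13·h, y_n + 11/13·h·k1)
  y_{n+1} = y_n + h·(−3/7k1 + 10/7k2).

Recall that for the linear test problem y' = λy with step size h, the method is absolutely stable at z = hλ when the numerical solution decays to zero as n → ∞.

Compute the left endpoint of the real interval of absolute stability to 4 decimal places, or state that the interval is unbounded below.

Set f=λy, z=hλ:
  k1=λy_n ⇒ h·k1=z·y_n;  k2=λ(1+11/13z)y_n ⇒ h·k2=z(1+11/13z)y_n
  y_{n+1}/y_n = 1 − 3/7z + 10/7z(1+11/13z) = 1 + z + 110/91z²
  ⇒ R(z) = 1 + z + 110/91z².

Find x<0 with |R(x)|<1.
x=-0.36: |R|=0.7967
R=1: x+110/91x²=0 ⇒ x=−91/110=-0.8273; min R=1−1/(4·110/91)=0.7932>−1
Confirm numerically:
  x=-0.602: |R|=0.83607 <1
  x=-0.561: |R|=0.81943 <1
  x=-0.466: |R|=0.79650 <1
  x=-0.462: |R|=0.79601 <1
  x=-1.167: |R|=1.47924 >1
  x=-1.111: |R|=1.38104 >1
Interval (-0.8273, 0).

left endpoint -0.8273.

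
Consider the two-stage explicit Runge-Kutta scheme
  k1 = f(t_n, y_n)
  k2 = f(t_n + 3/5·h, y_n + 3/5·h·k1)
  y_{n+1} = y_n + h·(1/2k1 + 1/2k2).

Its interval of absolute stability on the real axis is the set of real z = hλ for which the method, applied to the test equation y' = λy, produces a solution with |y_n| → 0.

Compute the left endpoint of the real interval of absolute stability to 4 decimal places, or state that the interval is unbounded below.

Set f=λy, z=hλ:
  k1=λy_n ⇒ h·k1=z·y_n;  k2=λ(1+3/5z)y_n ⇒ h·k2=z(1+3/5z)y_n
  y_{n+1}/y_n = 1 + 1/2z + 1/2z(1+3/5z) = 1 + z + 3/10z²
  R(z) = 1 + z + 3/10z².

Boundary: |R(x)|=1, x<0.
x=-0.87: |R|=0.3571
R=1: x+3/10x²=0 ⇒ x=−10/3=-3.3333; min R=1−1/(4·3/10)=0.1667>−1
Confirm numerically:
  x=-3.163: |R|=0.83837 <1
  x=-3.115: |R|=0.79597 <1
  x=-1.692: |R|=0.16686 <1
  x=-3.525: |R|=1.20269 >1
  x=-3.363: |R|=1.02993 >1
Stable set (-3.3333, 0).

z* = -3.3333.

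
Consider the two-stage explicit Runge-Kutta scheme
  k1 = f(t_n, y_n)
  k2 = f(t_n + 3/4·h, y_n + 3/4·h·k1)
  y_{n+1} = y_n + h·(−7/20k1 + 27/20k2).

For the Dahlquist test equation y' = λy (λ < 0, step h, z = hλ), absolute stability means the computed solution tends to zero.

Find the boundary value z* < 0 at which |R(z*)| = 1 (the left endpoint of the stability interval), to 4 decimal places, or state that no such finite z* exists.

z* = -0.9877.

Set f=λy, z=hλ:
  k1=λy_n ⇒ h·k1=z·y_n;  k2=λ(1+3/4z)y_n ⇒ h·k2=z(1+3/4z)y_n
  y_{n+1}/y_n = 1 − 7/20z + 27/20z(1+3/4z) = 1 + z + 81/80z²
  so R(z) = 1 + z + 81/80z².

Solve |R(x)|<1 on ℝ⁻.
x=-0.75: |R|=0.8195
R=1: x+81/80x²=0 ⇒ x=−80/81=-0.9877; min R=1−1/(4·81/80)=0.7531>−1
Confirm numerically:
  x=-0.678: |R|=0.78743 <1
  x=-0.668: |R|=0.78380 <1
  x=-0.481: |R|=0.75325 <1
  x=-0.442: |R|=0.75581 <1
  x=-1.499: |R|=1.77609 >1
  x=-1.437: |R|=1.65378 >1
  x=-1.242: |R|=1.31985 >1
So |R|<1 on (-0.9877, 0).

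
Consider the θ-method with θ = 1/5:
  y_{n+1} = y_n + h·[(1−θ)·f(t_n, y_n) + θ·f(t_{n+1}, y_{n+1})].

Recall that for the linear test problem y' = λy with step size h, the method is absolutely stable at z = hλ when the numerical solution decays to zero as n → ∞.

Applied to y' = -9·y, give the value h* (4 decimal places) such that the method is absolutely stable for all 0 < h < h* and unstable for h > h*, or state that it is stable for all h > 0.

(-3.3333,0); λ=-9 ⇒ h* = (10/3)/9 = 0.3704.

On y'=λy, z=hλ:
  y_{n+1} = y_n + z·[4/5·y_n + 1/5·y_{n+1}] ⇒ (1 − 1/5z)y_{n+1} = (1 + 4/5z)y_n
  Hence R(z) = (1 + 4/5z)/(1 − 1/5z).

Find x<0 with |R(x)|<1.
x=-1.36: |R|=0.0692
R=−1: 1+4/5x = −1+1/5x ⇒ -3/5x=2 ⇒ x=2/(-3/5)=-3.3333
Confirm numerically:
  x=-2.811: |R|=0.79939 <1
  x=-2.369: |R|=0.60741 <1
  x=-1.650: |R|=0.24060 <1
  x=-3.926: |R|=1.19919 >1
  x=-3.861: |R|=1.17865 >1
  x=-3.406: |R|=1.02593 >1
So |R|<1 on (-3.3333, 0).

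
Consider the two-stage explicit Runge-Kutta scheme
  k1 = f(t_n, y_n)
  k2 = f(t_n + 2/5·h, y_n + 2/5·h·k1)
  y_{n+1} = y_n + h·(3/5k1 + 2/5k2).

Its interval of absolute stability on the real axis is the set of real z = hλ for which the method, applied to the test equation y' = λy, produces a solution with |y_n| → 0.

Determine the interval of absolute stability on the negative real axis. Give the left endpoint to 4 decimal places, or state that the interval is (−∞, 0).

On y'=λy, z=hλ:
  k1=λy_n ⇒ h·k1=z·y_n;  k2=λ(1+2/5z)y_n ⇒ h·k2=z(1+2/5z)y_n
  y_{n+1}/y_n = 1 + 3/5z + 2/5z(1+2/5z) = 1 + z + 4/25z²
  ⇒ R(z) = 1 + z + 4/25z².

Need |R(x)|<1, x<0.
x=-0.99: |R|=0.1668
R=1: x+4/25x²=0 ⇒ x=−25/4=-6.2500; min R=1−1/(4·4/25)=-0.5625>−1
Confirm numerically:
  x=-5.572: |R|=0.39555 <1
  x=-5.512: |R|=0.34914 <1
  x=-3.156: |R|=0.56235 <1
  x=-2.531: |R|=0.50605 <1
  x=-6.519: |R|=1.28058 >1
  x=-6.513: |R|=1.27407 >1
  x=-6.321: |R|=1.07181 >1
Interval (-6.2500, 0).

z∈(-6.2500,0).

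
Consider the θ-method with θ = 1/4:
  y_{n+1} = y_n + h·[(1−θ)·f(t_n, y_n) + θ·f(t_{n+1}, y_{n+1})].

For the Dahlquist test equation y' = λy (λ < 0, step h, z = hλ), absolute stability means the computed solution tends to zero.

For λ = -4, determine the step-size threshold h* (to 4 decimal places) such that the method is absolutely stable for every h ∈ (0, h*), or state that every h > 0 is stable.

With y'=λy (z=hλ):
  y_{n+1} = y_n + z·[3/4·y_n + 1/4·y_{n+1}] ⇒ (1 − 1/4z)y_{n+1} = (1 + 3/4z)y_n
  Hence R(z) = (1 + 3/4z)/(1 − 1/4z).

Solve |R(x)|<1 on ℝ⁻.
x=-0.53: |R|=0.5320
R=−1: 1+3/4x = −1+1/4x ⇒ -1/2x=2 ⇒ x=2/(-1/2)=-4.0000
Confirm numerically:
  x=-3.198: |R|=0.77716 <1
  x=-3.103: |R|=0.74743 <1
  x=-2.643: |R|=0.59145 <1
  x=-2.057: |R|=0.35843 <1
  x=-4.561: |R|=1.13106 >1
  x=-4.485: |R|=1.11432 >1
  x=-4.178: |R|=1.04353 >1
Stable set (-4.0000, 0).

(-4.0000,0); λ=-4 ⇒ h* = (4)/4 = 1.0000.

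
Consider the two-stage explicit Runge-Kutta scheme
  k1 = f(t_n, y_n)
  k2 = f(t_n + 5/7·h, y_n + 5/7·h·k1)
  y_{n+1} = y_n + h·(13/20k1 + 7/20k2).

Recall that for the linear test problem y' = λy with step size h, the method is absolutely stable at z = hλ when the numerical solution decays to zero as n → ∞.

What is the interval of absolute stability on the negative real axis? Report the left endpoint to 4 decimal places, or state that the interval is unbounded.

Set f=λy, z=hλ:
  k1=λy_n ⇒ h·k1=z·y_n;  k2=λ(1+5/7z)y_n ⇒ h·k2=z(1+5/7z)y_n
  y_{n+1}/y_n = 1 + 13/20z + 7/20z(1+5/7z) = 1 + z + 1/4z²
  Hence R(z) = 1 + z + 1/4z².

Need |R(x)|<1, x<0.
x=-0.42: |R|=0.6241
R=1: x+1/4x²=0 ⇒ x=−4=-4.0000; min R=1−1/(4·1/4)=0.0000>−1
Confirm numerically:
  x=-3.721: |R|=0.74046 <1
  x=-2.270: |R|=0.01823 <1
  x=-1.971: |R|=0.00021 <1
  x=-1.842: |R|=0.00624 <1
  x=-4.366: |R|=1.39949 >1
  x=-4.156: |R|=1.16208 >1
  x=-4.111: |R|=1.11408 >1
So |R|<1 on (-4.0000, 0).

z∈(-4.0000,0).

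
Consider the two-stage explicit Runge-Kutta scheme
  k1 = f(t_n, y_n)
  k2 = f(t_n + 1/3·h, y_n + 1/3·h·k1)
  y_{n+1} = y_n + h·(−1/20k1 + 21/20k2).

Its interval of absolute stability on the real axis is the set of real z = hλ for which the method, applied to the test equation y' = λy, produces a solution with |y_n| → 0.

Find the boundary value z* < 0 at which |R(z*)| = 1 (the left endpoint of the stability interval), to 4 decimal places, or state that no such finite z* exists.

left endpoint -2.8571.

Test eqn y'=λy, z=hλ:
  k1=λy_n ⇒ h·k1=z·y_n;  k2=λ(1+1/3z)y_n ⇒ h·k2=z(1+1/3z)y_n
  y_{n+1}/y_n = 1 − 1/20z + 21/20z(1+1/3z) = 1 + z + 7/20z²
  Hence R(z) = 1 + z + 7/20z².

Solve |R(x)|<1 on ℝ⁻.
x=-1.01: |R|=0.3470
R=1: x+7/20x²=0 ⇒ x=−20/7=-2.8571; min R=1−1/(4·7/20)=0.2857>−1
Confirm numerically:
  x=-2.615: |R|=0.77838 <1
  x=-2.599: |R|=0.76518 <1
  x=-2.486: |R|=0.67707 <1
  x=-2.201: |R|=0.49454 <1
  x=-3.309: |R|=1.52332 >1
  x=-3.162: |R|=1.33739 >1
  x=-2.887: |R|=1.03017 >1
Interval (-2.8571, 0).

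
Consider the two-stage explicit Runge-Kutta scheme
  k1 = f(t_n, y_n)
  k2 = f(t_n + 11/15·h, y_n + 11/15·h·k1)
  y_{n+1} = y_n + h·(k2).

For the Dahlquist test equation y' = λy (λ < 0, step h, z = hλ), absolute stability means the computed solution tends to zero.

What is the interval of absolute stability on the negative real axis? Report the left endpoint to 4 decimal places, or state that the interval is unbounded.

On y'=λy, z=hλ:
  k1=λy_n ⇒ h·k1=z·y_n;  k2=λ(1+11/15z)y_n ⇒ h·k2=z(1+11/15z)y_n
  y_{n+1}/y_n = 1 + z(1+11/15z) = 1 + z + 11/15z²
  R(z) = 1 + z + 11/15z².

Find x<0 with |R(x)|<1.
x=-1.24: |R|=0.8876
R=1: x+11/15x²=0 ⇒ x=−15/11=-1.3636; min R=1−1/(4·11/15)=0.6591>−1
Confirm numerically:
  x=-0.940: |R|=0.70797 <1
  x=-0.927: |R|=0.70317 <1
  x=-0.777: |R|=0.66573 <1
  x=-1.629: |R|=1.31700 >1
  x=-1.475: |R|=1.12046 >1
So |R|<1 on (-1.3636, 0).

(-1.3636, 0).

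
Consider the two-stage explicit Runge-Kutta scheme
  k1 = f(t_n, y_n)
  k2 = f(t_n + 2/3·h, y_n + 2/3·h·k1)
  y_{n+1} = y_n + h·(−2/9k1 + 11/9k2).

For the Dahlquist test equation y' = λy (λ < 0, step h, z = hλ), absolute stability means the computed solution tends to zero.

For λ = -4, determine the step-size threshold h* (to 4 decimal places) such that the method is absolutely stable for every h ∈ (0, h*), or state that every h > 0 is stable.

(-1.2273,0); λ=-4 ⇒ h* = (27/22)/4 = 0.3068.

Set f=λy, z=hλ:
  k1=λy_n ⇒ h·k1=z·y_n;  k2=λ(1+2/3z)y_n ⇒ h·k2=z(1+2/3z)y_n
  y_{n+1}/y_n = 1 − 2/9z + 11/9z(1+2/3z) = 1 + z + 22/27z²
  so R(z) = 1 + z + 22/27z².

Solve |R(x)|<1 on ℝ⁻.
x=-1.49: |R|=1.3190
R=1: x+22/27x²=0 ⇒ x=−27/22=-1.2273; min R=1−1/(4·22/27)=0.6932>−1
Confirm numerically:
  x=-1.168: |R|=0.94359 <1
  x=-0.627: |R|=0.69333 <1
  x=-0.513: |R|=0.70143 <1
  x=-1.516: |R|=1.35665 >1
  x=-1.450: |R|=1.26315 >1
Interval (-1.2273, 0).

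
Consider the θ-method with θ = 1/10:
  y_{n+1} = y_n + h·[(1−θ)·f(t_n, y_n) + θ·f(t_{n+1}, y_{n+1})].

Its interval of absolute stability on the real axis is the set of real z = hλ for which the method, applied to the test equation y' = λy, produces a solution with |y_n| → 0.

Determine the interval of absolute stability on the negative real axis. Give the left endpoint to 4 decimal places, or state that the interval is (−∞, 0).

(-2.5000, 0).

With y'=λy (z=hλ):
  y_{n+1} = y_n + z·[9/10·y_n + 1/10·y_{n+1}] ⇒ (1 − 1/10z)y_{n+1} = (1 + 9/10z)y_n
  Hence R(z) = (1 + 9/10z)/(1 − 1/10z).

Find x<0 with |R(x)|<1.
x=-1.43: |R|=0.2511
R=−1: 1+9/10x = −1+1/10x ⇒ -4/5x=2 ⇒ x=2/(-4/5)=-2.5000
Confirm numerically:
  x=-1.734: |R|=0.47776 <1
  x=-1.595: |R|=0.37559 <1
  x=-1.551: |R|=0.34274 <1
  x=-3.016: |R|=1.31715 >1
  x=-3.006: |R|=1.31124 >1
  x=-2.791: |R|=1.18200 >1
So |R|<1 on (-2.5000, 0).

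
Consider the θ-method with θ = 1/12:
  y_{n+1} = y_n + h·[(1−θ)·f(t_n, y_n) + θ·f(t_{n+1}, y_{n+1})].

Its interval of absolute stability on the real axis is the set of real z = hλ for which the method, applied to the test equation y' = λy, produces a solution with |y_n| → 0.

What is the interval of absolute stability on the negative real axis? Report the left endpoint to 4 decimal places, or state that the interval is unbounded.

With y'=λy (z=hλ):
  y_{n+1} = y_n + z·[11/12·y_n + 1/12·y_{n+1}] ⇒ (1 − 1/12z)y_{n+1} = (1 + 11/12z)y_n
  so R(z) = (1 + 11/12z)/(1 − 1/12z).

Find x<0 with |R(x)|<1.
x=-1.52: |R|=0.3491
R=−1: 1+11/12x = −1+1/12x ⇒ -5/6x=2 ⇒ x=2/(-5/6)=-2.4000
Confirm numerically:
  x=-1.953: |R|=0.67964 <1
  x=-1.586: |R|=0.40085 <1
  x=-1.106: |R|=0.01267 <1
  x=-0.969: |R|=0.10340 <1
  x=-2.984: |R|=1.38975 >1
  x=-2.798: |R|=1.26896 >1
  x=-2.628: |R|=1.15587 >1
Stable set (-2.4000, 0).

z∈(-2.4000,0).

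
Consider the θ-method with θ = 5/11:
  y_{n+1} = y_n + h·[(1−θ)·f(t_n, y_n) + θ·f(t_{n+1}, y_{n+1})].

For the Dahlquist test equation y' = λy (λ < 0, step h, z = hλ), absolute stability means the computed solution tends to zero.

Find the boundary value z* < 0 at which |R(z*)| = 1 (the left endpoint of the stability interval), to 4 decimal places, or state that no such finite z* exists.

z* = -22.0000.

On y'=λy, z=hλ:
  y_{n+1} = y_n + z·[6/11·y_n + 5/11·y_{n+1}] ⇒ (1 − 5/11z)y_{n+1} = (1 + 6/11z)y_n
  R(z) = (1 + 6/11z)/(1 − 5/11z).

Solve |R(x)|<1 on ℝ⁻.
x=-1.14: |R|=0.2491
R=−1: 1+6/11x = −1+5/11x ⇒ -1/11x=2 ⇒ x=2/(-1/11)=-22.0000
Confirm numerically:
  x=-21.956: |R|=0.99964 <1
  x=-13.918: |R|=0.89971 <1
  x=-9.211: |R|=0.77585 <1
  x=-22.247: |R|=1.00202 >1
  x=-22.129: |R|=1.00106 >1
Interval (-22.0000, 0).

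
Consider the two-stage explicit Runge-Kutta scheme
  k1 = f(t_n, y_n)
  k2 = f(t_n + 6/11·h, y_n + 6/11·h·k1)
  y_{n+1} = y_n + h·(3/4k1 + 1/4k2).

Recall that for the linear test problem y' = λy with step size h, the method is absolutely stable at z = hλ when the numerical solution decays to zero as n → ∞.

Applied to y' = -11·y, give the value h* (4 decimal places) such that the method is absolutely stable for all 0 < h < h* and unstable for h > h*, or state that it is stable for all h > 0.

(-7.3333,0); λ=-11 ⇒ h* = (22/3)/11 = 0.6667.

On y'=λy, z=hλ:
  k1=λy_n ⇒ h·k1=z·y_n;  k2=λ(1+6/11z)y_n ⇒ h·k2=z(1+6/11z)y_n
  y_{n+1}/y_n = 1 + 3/4z + 1/4z(1+6/11z) = 1 + z + 3/22z²
  ⇒ R(z) = 1 + z + 3/22z².

Boundary: |R(x)|=1, x<0.
x=-0.44: |R|=0.5864
R=1: x+3/22x²=0 ⇒ x=−22/3=-7.3333; min R=1−1/(4·3/22)=-0.8333>−1
Confirm numerically:
  x=-6.018: |R|=0.07941 <1
  x=-4.862: |R|=0.63849 <1
  x=-3.364: |R|=0.82084 <1
  x=-3.286: |R|=0.81357 <1
  x=-7.458: |R|=1.12679 >1
  x=-7.423: |R|=1.09076 >1
So |R|<1 on (-7.3333, 0).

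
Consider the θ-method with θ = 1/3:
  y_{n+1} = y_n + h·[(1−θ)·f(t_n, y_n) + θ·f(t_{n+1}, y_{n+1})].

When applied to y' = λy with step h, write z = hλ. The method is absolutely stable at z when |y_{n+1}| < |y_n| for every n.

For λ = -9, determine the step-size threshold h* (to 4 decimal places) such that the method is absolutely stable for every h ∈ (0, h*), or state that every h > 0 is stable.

Test eqn y'=λy, z=hλ:
  y_{n+1} = y_n + z·[2/3·y_n + 1/3·y_{n+1}] ⇒ (1 − 1/3z)y_{n+1} = (1 + 2/3z)y_n
  Hence R(z) = (1 + 2/3z)/(1 − 1/3z).

Boundary: |R(x)|=1, x<0.
x=-0.66: |R|=0.4590
R=−1: 1+2/3x = −1+1/3x ⇒ -1/3x=2 ⇒ x=2/(-1/3)=-6.0000
Confirm numerically:
  x=-5.398: |R|=0.92832 <1
  x=-4.375: |R|=0.77966 <1
  x=-3.781: |R|=0.67276 <1
  x=-6.591: |R|=1.06162 >1
  x=-6.339: |R|=1.03630 >1
Interval (-6.0000, 0).

(-6.0000,0); λ=-9 ⇒ h* = (6)/9 = 0.6667.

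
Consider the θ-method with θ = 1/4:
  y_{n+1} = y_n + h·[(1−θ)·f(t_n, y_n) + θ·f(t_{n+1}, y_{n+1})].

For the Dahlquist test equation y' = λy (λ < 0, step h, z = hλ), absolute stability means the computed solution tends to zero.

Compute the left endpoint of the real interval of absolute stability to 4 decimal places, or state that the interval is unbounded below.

left endpoint -4.0000.

Test eqn y'=λy, z=hλ:
  y_{n+1} = y_n + z·[3/4·y_n + 1/4·y_{n+1}] ⇒ (1 − 1/4z)y_{n+1} = (1 + 3/4z)y_n
  ⇒ R(z) = (1 + 3/4z)/(1 − 1/4z).

Find x<0 with |R(x)|<1.
x=-1.01: |R|=0.1936
R=−1: 1+3/4x = −1+1/4x ⇒ -1/2x=2 ⇒ x=2/(-1/2)=-4.0000
Confirm numerically:
  x=-3.609: |R|=0.89723 <1
  x=-3.439: |R|=0.84917 <1
  x=-2.241: |R|=0.43631 <1
  x=-4.503: |R|=1.11831 >1
  x=-4.254: |R|=1.06155 >1
So |R|<1 on (-4.0000, 0).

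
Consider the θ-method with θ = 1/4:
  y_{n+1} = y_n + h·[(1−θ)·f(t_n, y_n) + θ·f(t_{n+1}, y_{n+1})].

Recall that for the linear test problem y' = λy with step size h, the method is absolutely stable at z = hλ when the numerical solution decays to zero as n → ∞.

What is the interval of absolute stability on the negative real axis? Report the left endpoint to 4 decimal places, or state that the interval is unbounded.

On y'=λy, z=hλ:
  y_{n+1} = y_n + z·[3/4·y_n + 1/4·y_{n+1}] ⇒ (1 − 1/4z)y_{n+1} = (1 + 3/4z)y_n
  R(z) = (1 + 3/4z)/(1 − 1/4z).

Need |R(x)|<1, x<0.
x=-1.44: |R|=0.0588
R=−1: 1+3/4x = −1+1/4x ⇒ -1/2x=2 ⇒ x=2/(-1/2)=-4.0000
Confirm numerically:
  x=-3.684: |R|=0.91775 <1
  x=-3.377: |R|=0.83110 <1
  x=-2.103: |R|=0.37834 <1
  x=-4.516: |R|=1.12118 >1
  x=-4.150: |R|=1.03681 >1
  x=-4.091: |R|=1.02249 >1
So |R|<1 on (-4.0000, 0).

(-4.0000, 0).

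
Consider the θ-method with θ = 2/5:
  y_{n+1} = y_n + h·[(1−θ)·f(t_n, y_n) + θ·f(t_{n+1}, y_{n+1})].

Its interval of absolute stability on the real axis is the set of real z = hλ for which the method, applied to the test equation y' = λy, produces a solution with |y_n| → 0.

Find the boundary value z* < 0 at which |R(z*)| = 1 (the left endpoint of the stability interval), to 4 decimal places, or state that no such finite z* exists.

z* = -10.0000.

Set f=λy, z=hλ:
  y_{n+1} = y_n + z·[3/5·y_n + 2/5·y_{n+1}] ⇒ (1 − 2/5z)y_{n+1} = (1 + 3/5z)y_n
  ⇒ R(z) = (1 + 3/5z)/(1 − 2/5z).

Find x<0 with |R(x)|<1.
x=-0.89: |R|=0.3437
R=−1: 1+3/5x = −1+2/5x ⇒ -1/5x=2 ⇒ x=2/(-1/5)=-10.0000
Confirm numerically:
  x=-7.140: |R|=0.85166 <1
  x=-5.938: |R|=0.75930 <1
  x=-4.527: |R|=0.61057 <1
  x=-10.480: |R|=1.01849 >1
  x=-10.065: |R|=1.00259 >1
Stable set (-10.0000, 0).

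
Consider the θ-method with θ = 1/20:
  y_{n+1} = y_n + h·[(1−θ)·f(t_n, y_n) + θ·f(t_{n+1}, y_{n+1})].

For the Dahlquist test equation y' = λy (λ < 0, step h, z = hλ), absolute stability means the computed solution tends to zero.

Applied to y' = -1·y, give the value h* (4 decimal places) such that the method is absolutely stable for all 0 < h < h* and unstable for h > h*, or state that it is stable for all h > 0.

On y'=λy, z=hλ:
  y_{n+1} = y_n + z·[19/20·y_n + 1/20·y_{n+1}] ⇒ (1 − 1/20z)y_{n+1} = (1 + 19/20z)y_n
  Hence R(z) = (1 + 19/20z)/(1 − 1/20z).

Boundary: |R(x)|=1, x<0.
x=-0.76: |R|=0.2678
R=−1: 1+19/20x = −1+1/20x ⇒ -9/10x=2 ⇒ x=2/(-9/10)=-2.2222
Confirm numerically:
  x=-2.107: |R|=0.90618 <1
  x=-1.837: |R|=0.68247 <1
  x=-1.406: |R|=0.31365 <1
  x=-1.323: |R|=0.24091 <1
  x=-2.777: |R|=1.43842 >1
  x=-2.523: |R|=1.24038 >1
  x=-2.260: |R|=1.03055 >1
Stable set (-2.2222, 0).

(-2.2222,0); λ=-1 ⇒ h* = (20/9)/1 = 2.2222.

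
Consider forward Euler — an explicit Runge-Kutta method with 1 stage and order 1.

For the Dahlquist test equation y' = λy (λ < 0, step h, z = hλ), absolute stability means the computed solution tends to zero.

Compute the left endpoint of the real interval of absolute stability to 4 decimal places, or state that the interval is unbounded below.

Test eqn y'=λy, z=hλ:
  order 1, 1-stage ⇒ R(z)=1+z
  (e.g. R(-0.9)=0.10000, |R|=0.10000)

Need |R(x)|<1, x<0.
x=-0.9: |R|=0.1000
|R(-2.19)|=1.1900 |R(-1.68)|=0.6800 |R(-1.06)|=0.0600
Bisect:
  x_lo=-2.5728 |R|=1.5728  x_hi=-0.2796 |R|=0.7204
  mid=-1.42619 |R|=0.42619 →hi
  mid=-1.99947 |R|=0.99947 →hi
  mid=-2.28611 |R|=1.28611 →lo
  mid=-2.14279 |R|=1.14279 →lo
  mid=-2.07113 |R|=1.07113 →lo
  mid=-2.03530 |R|=1.03530 →lo
  mid=-2.01738 |R|=1.01738 →lo
  ...
  [-2.00003,-1.99989] ⇒ x*=-2.0000
So |R|<1 on (-2.0000, 0).

left endpoint -2.0000.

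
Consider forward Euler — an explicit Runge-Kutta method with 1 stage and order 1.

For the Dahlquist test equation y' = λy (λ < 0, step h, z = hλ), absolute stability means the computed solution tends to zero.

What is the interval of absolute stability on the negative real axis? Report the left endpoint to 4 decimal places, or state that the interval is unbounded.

(-2.0000, 0).

On y'=λy, z=hλ:
  order 1, 1-stage ⇒ R(z)=1+z
  (e.g. R(-1.23)=-0.23000, |R|=0.23000)

Solve |R(x)|<1 on ℝ⁻.
x=-1.23: |R|=0.2300
|R(-1.57)|=0.5700 |R(-1.08)|=0.0800 |R(-1.01)|=0.0100
Bisect:
  x_lo=-2.4248 |R|=1.4248  x_hi=-0.3420 |R|=0.6580
  mid=-1.38340 |R|=0.38340 →hi
  mid=-1.90409 |R|=0.90409 →hi
  mid=-2.16443 |R|=1.16443 →lo
  mid=-2.03426 |R|=1.03426 →lo
  mid=-1.96917 |R|=0.96917 →hi
  mid=-2.00172 |R|=1.00172 →lo
  mid=-1.98544 |R|=0.98544 →hi
  mid=-1.99358 |R|=0.99358 →hi
  mid=-1.99765 |R|=0.99765 →hi
  ...
  [-2.00006,-1.99994] ⇒ x*=-2.0000
Stable set (-2.0000, 0).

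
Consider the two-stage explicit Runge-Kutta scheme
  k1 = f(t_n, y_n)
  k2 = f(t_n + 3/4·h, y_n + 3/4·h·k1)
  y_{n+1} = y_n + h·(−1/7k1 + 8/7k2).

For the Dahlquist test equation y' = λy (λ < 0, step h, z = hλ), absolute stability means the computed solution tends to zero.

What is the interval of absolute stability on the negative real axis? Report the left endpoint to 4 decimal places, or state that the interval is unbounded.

Set f=λy, z=hλ:
  k1=λy_n ⇒ h·k1=z·y_n;  k2=λ(1+3/4z)y_n ⇒ h·k2=z(1+3/4z)y_n
  y_{n+1}/y_n = 1 − 1/7z + 8/7z(1+3/4z) = 1 + z + 6/7z²
  R(z) = 1 + z + 6/7z².

Need |R(x)|<1, x<0.
x=-1.47: |R|=1.3822
R=1: x+6/7x²=0 ⇒ x=−7/6=-1.1667; min R=1−1/(4·6/7)=0.7083>−1
Confirm numerically:
  x=-0.932: |R|=0.81253 <1
  x=-0.569: |R|=0.70851 <1
  x=-0.507: |R|=0.71333 <1
  x=-0.475: |R|=0.71839 <1
  x=-1.551: |R|=1.51094 >1
  x=-1.330: |R|=1.18620 >1
  x=-1.188: |R|=1.02172 >1
Stable set (-1.1667, 0).

z∈(-1.1667,0).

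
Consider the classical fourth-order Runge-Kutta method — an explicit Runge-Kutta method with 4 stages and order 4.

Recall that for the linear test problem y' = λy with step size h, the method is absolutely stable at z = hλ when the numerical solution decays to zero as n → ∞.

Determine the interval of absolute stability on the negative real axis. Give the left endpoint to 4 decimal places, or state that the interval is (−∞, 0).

z∈(-2.7853,0).

Set f=λy, z=hλ:
  order 4, 4-stage ⇒ R(z)=1+z+z^2/2+z^3/6+z^4/24
  (e.g. R(-1.32)=0.29437, |R|=0.29437)

Solve |R(x)|<1 on ℝ⁻.
x=-1.32: |R|=0.2944
|R(-1)|=0.3750 |R(-0.74)|=0.4788 |R(-0.52)|=0.5948
Bisect:
  x_lo=-3.6166 |R|=3.1674  x_hi=-0.0639 |R|=0.9381
  mid=-1.84025 |R|=0.29219 →hi
  mid=-2.72840 |R|=0.91756 →hi
  mid=-3.17248 |R|=1.75889 →lo
  mid=-2.95044 |R|=1.27891 →lo
  mid=-2.83942 |R|=1.08472 →lo
  mid=-2.78391 |R|=0.99792 →hi
  mid=-2.81167 |R|=1.04049 →lo
  mid=-2.79779 |R|=1.01900 →lo
  mid=-2.79085 |R|=1.00841 →lo
  ...
  [-2.78543,-2.78521] ⇒ x*=-2.7853
So |R|<1 on (-2.7853, 0).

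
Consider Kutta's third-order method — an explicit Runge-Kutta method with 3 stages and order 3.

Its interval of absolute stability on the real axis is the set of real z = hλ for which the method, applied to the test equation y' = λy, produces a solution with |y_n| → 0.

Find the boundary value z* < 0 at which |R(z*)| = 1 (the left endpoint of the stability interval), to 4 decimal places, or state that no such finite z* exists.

With y'=λy (z=hλ):
  order 3, 3-stage ⇒ R(z)=1+z+z^2/2+z^3/6
  (e.g. R(-0.41)=0.66256, |R|=0.66256)

Boundary: |R(x)|=1, x<0.
x=-0.41: |R|=0.6626
|R(-2.68)|=1.2969 |R(-1.16)|=0.2527 |R(-0.84)|=0.4140
Bisect:
  x_lo=-3.3187 |R|=2.9037  x_hi=-0.2492 |R|=0.7793
  mid=-1.78392 |R|=0.13892 →hi
  mid=-2.55130 |R|=1.06453 →lo
  mid=-2.16761 |R|=0.51578 →hi
  mid=-2.35946 |R|=0.76514 →hi
  mid=-2.45538 |R|=0.90814 →hi
  mid=-2.50334 |R|=0.98461 →hi
  mid=-2.52732 |R|=1.02413 →lo
  mid=-2.51533 |R|=1.00426 →lo
  ...
  [-2.51290,-2.51271] ⇒ x*=-2.5127
Interval (-2.5127, 0).

z* = -2.5127.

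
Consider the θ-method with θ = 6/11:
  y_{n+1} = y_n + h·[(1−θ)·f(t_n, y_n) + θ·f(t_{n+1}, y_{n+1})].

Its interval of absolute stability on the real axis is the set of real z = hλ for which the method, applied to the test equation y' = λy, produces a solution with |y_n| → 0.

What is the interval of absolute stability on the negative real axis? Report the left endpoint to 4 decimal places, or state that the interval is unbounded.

(−∞, 0) — no finite endpoint.

Test eqn y'=λy, z=hλ:
  y_{n+1} = y_n + z·[5/11·y_n + 6/11·y_{n+1}] ⇒ (1 − 6/11z)y_{n+1} = (1 + 5/11z)y_n
  ⇒ R(z) = (1 + 5/11z)/(1 − 6/11z).

Solve |R(x)|<1 on ℝ⁻.
x=-1.09: |R|=0.3164
x=-2: |R|=0.0435
x=-10: |R|=0.5493
x=-100: |R|=0.8003
θ=6/11≥1/2 ⇒ |1+5/11x|<|1−6/11x| ∀x<0 ⇒ unbounded interval.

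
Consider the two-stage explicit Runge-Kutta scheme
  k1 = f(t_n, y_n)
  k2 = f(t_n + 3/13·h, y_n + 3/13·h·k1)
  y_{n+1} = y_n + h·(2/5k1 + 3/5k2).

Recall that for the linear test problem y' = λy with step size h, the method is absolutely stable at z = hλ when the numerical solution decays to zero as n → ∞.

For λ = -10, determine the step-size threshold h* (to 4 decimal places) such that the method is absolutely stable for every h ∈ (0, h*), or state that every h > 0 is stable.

Test eqn y'=λy, z=hλ:
  k1=λy_n ⇒ h·k1=z·y_n;  k2=λ(1+3/13z)y_n ⇒ h·k2=z(1+3/13z)y_n
  y_{n+1}/y_n = 1 + 2/5z + 3/5z(1+3/13z) = 1 + z + 9/65z²
  so R(z) = 1 + z + 9/65z².

Boundary: |R(x)|=1, x<0.
x=-1.49: |R|=0.1826
R=1: x+9/65x²=0 ⇒ x=−65/9=-7.2222; min R=1−1/(4·9/65)=-0.8056>−1
Confirm numerically:
  x=-5.241: |R|=0.43773 <1
  x=-4.608: |R|=0.66795 <1
  x=-4.145: |R|=0.76609 <1
  x=-3.858: |R|=0.79712 <1
  x=-7.497: |R|=1.28523 >1
  x=-7.416: |R|=1.19898 >1
  x=-7.259: |R|=1.03697 >1
Interval (-7.2222, 0).

(-7.2222,0); λ=-10 ⇒ h* = (65/9)/10 = 0.7222.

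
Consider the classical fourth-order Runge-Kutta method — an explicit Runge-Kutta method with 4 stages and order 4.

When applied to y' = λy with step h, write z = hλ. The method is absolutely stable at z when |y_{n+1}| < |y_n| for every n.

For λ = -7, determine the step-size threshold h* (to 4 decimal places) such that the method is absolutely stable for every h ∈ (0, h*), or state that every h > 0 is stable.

(-2.7853,0); λ=-7 ⇒ h* = 0.3979.

With y'=λy (z=hλ):
  order 4, 4-stage ⇒ R(z)=1+z+z^2/2+z^3/6+z^4/24
  (e.g. R(-1.16)=0.32809, |R|=0.32809)

Boundary: |R(x)|=1, x<0.
x=-1.16: |R|=0.3281
|R(-1.81)|=0.2870 |R(-1.7)|=0.2742 |R(-1.2)|=0.3184
Bisect:
  x_lo=-3.3261 |R|=2.1723  x_hi=-0.2977 |R|=0.7425
  mid=-1.81194 |R|=0.28727 →hi
  mid=-2.56904 |R|=0.71999 →hi
  mid=-2.94759 |R|=1.27357 →lo
  mid=-2.75832 |R|=0.96008 →hi
  mid=-2.85295 |R|=1.10690 →lo
  mid=-2.80563 |R|=1.03110 →lo
  mid=-2.78198 |R|=0.99501 →hi
  ...
  [-2.78530,-2.78512] ⇒ x*=-2.7853
Interval (-2.7853, 0).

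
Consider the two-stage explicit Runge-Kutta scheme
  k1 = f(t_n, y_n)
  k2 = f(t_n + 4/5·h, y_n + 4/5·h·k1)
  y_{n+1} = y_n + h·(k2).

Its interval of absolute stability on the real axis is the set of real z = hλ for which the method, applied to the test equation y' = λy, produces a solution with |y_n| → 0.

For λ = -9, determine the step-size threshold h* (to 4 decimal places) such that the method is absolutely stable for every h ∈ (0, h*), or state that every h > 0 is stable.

On y'=λy, z=hλ:
  k1=λy_n ⇒ h·k1=z·y_n;  k2=λ(1+4/5z)y_n ⇒ h·k2=z(1+4/5z)y_n
  y_{n+1}/y_n = 1 + z(1+4/5z) = 1 + z + 4/5z²
  ⇒ R(z) = 1 + z + 4/5z².

Need |R(x)|<1, x<0.
x=-1.63: |R|=1.4955
R=1: x+4/5x²=0 ⇒ x=−5/4=-1.2500; min R=1−1/(4·4/5)=0.6875>−1
Confirm numerically:
  x=-1.228: |R|=0.97839 <1
  x=-1.174: |R|=0.92862 <1
  x=-0.816: |R|=0.71668 <1
  x=-0.753: |R|=0.70061 <1
  x=-1.844: |R|=1.87627 >1
  x=-1.682: |R|=1.58130 >1
  x=-1.364: |R|=1.12440 >1
Stable set (-1.2500, 0).

(-1.2500,0); λ=-9 ⇒ h* = (5/4)/9 = 0.1389.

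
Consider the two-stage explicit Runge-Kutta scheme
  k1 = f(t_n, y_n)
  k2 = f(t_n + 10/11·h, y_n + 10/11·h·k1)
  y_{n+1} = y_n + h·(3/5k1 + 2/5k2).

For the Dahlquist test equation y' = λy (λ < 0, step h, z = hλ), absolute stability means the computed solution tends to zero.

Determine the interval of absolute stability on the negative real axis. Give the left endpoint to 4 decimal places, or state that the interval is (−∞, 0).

(-2.7500, 0).

With y'=λy (z=hλ):
  k1=λy_n ⇒ h·k1=z·y_n;  k2=λ(1+10/11z)y_n ⇒ h·k2=z(1+10/11z)y_n
  y_{n+1}/y_n = 1 + 3/5z + 2/5z(1+10/11z) = 1 + z + 4/11z²
  ⇒ R(z) = 1 + z + 4/11z².

Solve |R(x)|<1 on ℝ⁻.
x=-1.12: |R|=0.3361
R=1: x+4/11x²=0 ⇒ x=−11/4=-2.7500; min R=1−1/(4·4/11)=0.3125>−1
Confirm numerically:
  x=-2.717: |R|=0.96740 <1
  x=-2.672: |R|=0.92421 <1
  x=-1.448: |R|=0.31444 <1
  x=-3.278: |R|=1.62938 >1
  x=-3.240: |R|=1.57731 >1
  x=-3.082: |R|=1.37208 >1
So |R|<1 on (-2.7500, 0).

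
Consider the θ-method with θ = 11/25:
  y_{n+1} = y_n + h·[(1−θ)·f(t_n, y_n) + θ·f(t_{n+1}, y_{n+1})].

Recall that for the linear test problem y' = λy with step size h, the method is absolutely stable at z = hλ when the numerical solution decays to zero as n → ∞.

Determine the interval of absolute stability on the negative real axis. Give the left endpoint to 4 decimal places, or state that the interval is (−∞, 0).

With y'=λy (z=hλ):
  y_{n+1} = y_n + z·[14/25·y_n + 11/25·y_{n+1}] ⇒ (1 − 11/25z)y_{n+1} = (1 + 14/25z)y_n
  ⇒ R(z) = (1 + 14/25z)/(1 − 11/25z).

Find x<0 with |R(x)|<1.
x=-1.78: |R|=0.0018
R=−1: 1+14/25x = −1+11/25x ⇒ -3/25x=2 ⇒ x=2/(-3/25)=-16.6667
Confirm numerically:
  x=-16.172: |R|=0.99269 <1
  x=-12.992: |R|=0.93435 <1
  x=-7.592: |R|=0.74912 <1
  x=-17.132: |R|=1.00654 >1
  x=-16.785: |R|=1.00169 >1
  x=-16.690: |R|=1.00034 >1
Stable set (-16.6667, 0).

z∈(-16.6667,0).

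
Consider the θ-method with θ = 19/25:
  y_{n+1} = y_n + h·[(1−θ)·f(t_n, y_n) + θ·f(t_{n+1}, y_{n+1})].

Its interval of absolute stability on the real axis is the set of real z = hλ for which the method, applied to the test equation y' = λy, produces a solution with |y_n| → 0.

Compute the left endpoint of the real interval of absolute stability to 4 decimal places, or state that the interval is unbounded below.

(−∞, 0) — no finite endpoint.

Set f=λy, z=hλ:
  y_{n+1} = y_n + z·[6/25·y_n + 19/25·y_{n+1}] ⇒ (1 − 19/25z)y_{n+1} = (1 + 6/25z)y_n
  ⇒ R(z) = (1 + 6/25z)/(1 − 19/25z).

Boundary: |R(x)|=1, x<0.
x=-0.72: |R|=0.5346
x=-2: |R|=0.2063
x=-10: |R|=0.1628
x=-100: |R|=0.2987
θ=19/25≥1/2 ⇒ |1+6/25x|<|1−19/25x| ∀x<0 ⇒ unbounded interval.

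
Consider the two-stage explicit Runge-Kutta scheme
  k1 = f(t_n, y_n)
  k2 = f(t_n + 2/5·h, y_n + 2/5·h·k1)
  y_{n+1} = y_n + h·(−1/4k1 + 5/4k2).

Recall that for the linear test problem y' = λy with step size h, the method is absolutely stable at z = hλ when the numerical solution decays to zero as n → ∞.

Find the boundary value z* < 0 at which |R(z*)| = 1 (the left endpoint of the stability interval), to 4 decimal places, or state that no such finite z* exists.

With y'=λy (z=hλ):
  k1=λy_n ⇒ h·k1=z·y_n;  k2=λ(1+2/5z)y_n ⇒ h·k2=z(1+2/5z)y_n
  y_{n+1}/y_n = 1 − 1/4z + 5/4z(1+2/5z) = 1 + z + 1/2z²
  R(z) = 1 + z + 1/2z².

Need |R(x)|<1, x<0.
x=-0.32: |R|=0.7312
R=1: x+1/2x²=0 ⇒ x=−2=-2.0000; min R=1−1/(4·1/2)=0.5000>−1
Confirm numerically:
  x=-1.979: |R|=0.97922 <1
  x=-1.777: |R|=0.80186 <1
  x=-1.661: |R|=0.71846 <1
  x=-0.956: |R|=0.50097 <1
  x=-2.472: |R|=1.58339 >1
  x=-2.419: |R|=1.50678 >1
So |R|<1 on (-2.0000, 0).

left endpoint -2.0000.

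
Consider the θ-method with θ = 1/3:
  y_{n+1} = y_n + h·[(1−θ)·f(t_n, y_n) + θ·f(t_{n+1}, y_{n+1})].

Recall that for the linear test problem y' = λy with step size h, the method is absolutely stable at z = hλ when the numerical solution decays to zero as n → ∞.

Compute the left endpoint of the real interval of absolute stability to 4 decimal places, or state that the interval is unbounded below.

On y'=λy, z=hλ:
  y_{n+1} = y_n + z·[2/3·y_n + 1/3·y_{n+1}] ⇒ (1 − 1/3z)y_{n+1} = (1 + 2/3z)y_n
  ⇒ R(z) = (1 + 2/3z)/(1 − 1/3z).

Need |R(x)|<1, x<0.
x=-1.02: |R|=0.2388
R=−1: 1+2/3x = −1+1/3x ⇒ -1/3x=2 ⇒ x=2/(-1/3)=-6.0000
Confirm numerically:
  x=-5.832: |R|=0.98098 <1
  x=-5.331: |R|=0.91970 <1
  x=-3.475: |R|=0.61004 <1
  x=-2.446: |R|=0.34741 <1
  x=-6.469: |R|=1.04953 >1
  x=-6.289: |R|=1.03111 >1
Stable set (-6.0000, 0).

z* = -6.0000.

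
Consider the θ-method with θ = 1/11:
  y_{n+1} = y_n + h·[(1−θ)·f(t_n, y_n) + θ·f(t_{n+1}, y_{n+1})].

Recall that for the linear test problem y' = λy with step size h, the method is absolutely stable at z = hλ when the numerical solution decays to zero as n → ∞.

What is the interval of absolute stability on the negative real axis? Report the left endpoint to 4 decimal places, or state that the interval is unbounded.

Set f=λy, z=hλ:
  y_{n+1} = y_n + z·[10/11·y_n + 1/11·y_{n+1}] ⇒ (1 − 1/11z)y_{n+1} = (1 + 10/11z)y_n
  ⇒ R(z) = (1 + 10/11z)/(1 − 1/11z).

Need |R(x)|<1, x<0.
x=-0.5: |R|=0.5217
R=−1: 1+10/11x = −1+1/11x ⇒ -9/11x=2 ⇒ x=2/(-9/11)=-2.4444
Confirm numerically:
  x=-2.366: |R|=0.94718 <1
  x=-2.301: |R|=0.90294 <1
  x=-2.107: |R|=0.76829 <1
  x=-1.402: |R|=0.24351 <1
  x=-3.044: |R|=1.38422 >1
  x=-2.900: |R|=1.29496 >1
Interval (-2.4444, 0).

z∈(-2.4444,0).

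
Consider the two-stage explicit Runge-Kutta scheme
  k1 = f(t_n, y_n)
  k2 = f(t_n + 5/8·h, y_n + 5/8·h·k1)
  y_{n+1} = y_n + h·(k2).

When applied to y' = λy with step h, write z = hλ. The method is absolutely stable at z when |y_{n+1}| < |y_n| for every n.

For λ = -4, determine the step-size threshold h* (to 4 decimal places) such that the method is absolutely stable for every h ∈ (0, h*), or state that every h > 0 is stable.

With y'=λy (z=hλ):
  k1=λy_n ⇒ h·k1=z·y_n;  k2=λ(1+5/8z)y_n ⇒ h·k2=z(1+5/8z)y_n
  y_{n+1}/y_n = 1 + z(1+5/8z) = 1 + z + 5/8z²
  Hence R(z) = 1 + z + 5/8z².

Boundary: |R(x)|=1, x<0.
x=-1.55: |R|=0.9516
R=1: x+5/8x²=0 ⇒ x=−8/5=-1.6000; min R=1−1/(4·5/8)=0.6000>−1
Confirm numerically:
  x=-1.427: |R|=0.84571 <1
  x=-1.385: |R|=0.81389 <1
  x=-0.654: |R|=0.61332 <1
  x=-2.005: |R|=1.50752 >1
  x=-1.774: |R|=1.19292 >1
  x=-1.739: |R|=1.15108 >1
So |R|<1 on (-1.6000, 0).

(-1.6000,0); λ=-4 ⇒ h* = (8/5)/4 = 0.4000.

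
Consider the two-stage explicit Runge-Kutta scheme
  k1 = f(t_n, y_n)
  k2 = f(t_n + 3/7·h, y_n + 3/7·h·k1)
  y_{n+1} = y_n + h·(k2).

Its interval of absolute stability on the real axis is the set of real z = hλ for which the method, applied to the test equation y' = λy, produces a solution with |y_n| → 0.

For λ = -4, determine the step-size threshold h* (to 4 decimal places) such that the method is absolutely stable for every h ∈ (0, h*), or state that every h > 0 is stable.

(-2.3333,0); λ=-4 ⇒ h* = (7/3)/4 = 0.5833.

Set f=λy, z=hλ:
  k1=λy_n ⇒ h·k1=z·y_n;  k2=λ(1+3/7z)y_n ⇒ h·k2=z(1+3/7z)y_n
  y_{n+1}/y_n = 1 + z(1+3/7z) = 1 + z + 3/7z²
  Hence R(z) = 1 + z + 3/7z².

Find x<0 with |R(x)|<1.
x=-1.44: |R|=0.4487
R=1: x+3/7x²=0 ⇒ x=−7/3=-2.3333; min R=1−1/(4·3/7)=0.4167>−1
Confirm numerically:
  x=-1.895: |R|=0.64401 <1
  x=-1.868: |R|=0.62747 <1
  x=-1.698: |R|=0.53766 <1
  x=-1.339: |R|=0.42939 <1
  x=-2.898: |R|=1.70132 >1
  x=-2.483: |R|=1.15927 >1
  x=-2.446: |R|=1.11811 >1
Interval (-2.3333, 0).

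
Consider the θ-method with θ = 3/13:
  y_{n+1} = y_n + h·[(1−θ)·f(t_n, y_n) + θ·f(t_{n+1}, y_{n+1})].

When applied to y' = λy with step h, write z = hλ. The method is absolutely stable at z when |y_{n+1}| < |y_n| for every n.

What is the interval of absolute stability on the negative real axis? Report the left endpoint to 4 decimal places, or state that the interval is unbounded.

z∈(-3.7143,0).

Set f=λy, z=hλ:
  y_{n+1} = y_n + z·[10/13·y_n + 3/13·y_{n+1}] ⇒ (1 − 3/13z)y_{n+1} = (1 + 10/13z)y_n
  R(z) = (1 + 10/13z)/(1 − 3/13z).

Need |R(x)|<1, x<0.
x=-0.79: |R|=0.3318
R=−1: 1+10/13x = −1+3/13x ⇒ -7/13x=2 ⇒ x=2/(-7/13)=-3.7143
Confirm numerically:
  x=-2.978: |R|=0.76502 <1
  x=-2.354: |R|=0.52537 <1
  x=-1.935: |R|=0.33768 <1
  x=-4.175: |R|=1.12635 >1
  x=-4.084: |R|=1.10249 >1
  x=-3.914: |R|=1.05650 >1
Stable set (-3.7143, 0).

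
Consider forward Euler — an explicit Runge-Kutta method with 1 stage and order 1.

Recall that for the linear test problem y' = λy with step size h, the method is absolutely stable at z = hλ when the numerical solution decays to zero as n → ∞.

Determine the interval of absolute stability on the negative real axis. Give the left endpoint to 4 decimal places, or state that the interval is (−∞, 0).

z∈(-2.0000,0).

Test eqn y'=λy, z=hλ:
  order 1, 1-stage ⇒ R(z)=1+z
  (e.g. R(-0.94)=0.06000, |R|=0.06000)

Find x<0 with |R(x)|<1.
x=-0.94: |R|=0.0600
|R(-1.97)|=0.9700 |R(-1.27)|=0.2700 |R(-0.68)|=0.3200
Bisect:
  x_lo=-2.3332 |R|=1.3332  x_hi=-0.1497 |R|=0.8503
  mid=-1.24145 |R|=0.24145 →hi
  mid=-1.78731 |R|=0.78731 →hi
  mid=-2.06024 |R|=1.06024 →lo
  mid=-1.92377 |R|=0.92377 →hi
  mid=-1.99200 |R|=0.99200 →hi
  mid=-2.02612 |R|=1.02612 →lo
  mid=-2.00906 |R|=1.00906 →lo
  mid=-2.00053 |R|=1.00053 →lo
  ...
  [-2.00000,-1.99987] ⇒ x*=-2.0000
Interval (-2.0000, 0).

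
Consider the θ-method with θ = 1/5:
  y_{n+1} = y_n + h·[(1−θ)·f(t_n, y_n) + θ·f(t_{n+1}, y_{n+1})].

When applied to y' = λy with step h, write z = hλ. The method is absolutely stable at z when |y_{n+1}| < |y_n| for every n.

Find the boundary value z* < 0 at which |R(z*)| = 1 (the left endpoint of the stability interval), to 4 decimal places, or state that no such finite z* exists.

left endpoint -3.3333.

Test eqn y'=λy, z=hλ:
  y_{n+1} = y_n + z·[4/5·y_n + 1/5·y_{n+1}] ⇒ (1 − 1/5z)y_{n+1} = (1 + 4/5z)y_n
  Hence R(z) = (1 + 4/5z)/(1 − 1/5z).

Need |R(x)|<1, x<0.
x=-1.16: |R|=0.0584
R=−1: 1+4/5x = −1+1/5x ⇒ -3/5x=2 ⇒ x=2/(-3/5)=-3.3333
Confirm numerically:
  x=-2.985: |R|=0.86913 <1
  x=-2.854: |R|=0.81691 <1
  x=-2.478: |R|=0.65686 <1
  x=-3.769: |R|=1.14905 >1
  x=-3.530: |R|=1.06917 >1
So |R|<1 on (-3.3333, 0).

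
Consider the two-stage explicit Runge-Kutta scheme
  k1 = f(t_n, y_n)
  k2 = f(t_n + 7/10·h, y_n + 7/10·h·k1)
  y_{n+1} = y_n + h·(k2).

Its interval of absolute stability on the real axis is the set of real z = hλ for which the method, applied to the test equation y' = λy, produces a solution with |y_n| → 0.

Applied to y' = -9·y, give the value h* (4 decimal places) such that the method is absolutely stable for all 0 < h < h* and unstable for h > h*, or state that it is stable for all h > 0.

Set f=λy, z=hλ:
  k1=λy_n ⇒ h·k1=z·y_n;  k2=λ(1+7/10z)y_n ⇒ h·k2=z(1+7/10z)y_n
  y_{n+1}/y_n = 1 + z(1+7/10z) = 1 + z + 7/10z²
  R(z) = 1 + z + 7/10z².

Solve |R(x)|<1 on ℝ⁻.
x=-1.52: |R|=1.0973
R=1: x+7/10x²=0 ⇒ x=−10/7=-1.4286; min R=1−1/(4·7/10)=0.6429>−1
Confirm numerically:
  x=-1.306: |R|=0.88795 <1
  x=-0.813: |R|=0.64968 <1
  x=-0.603: |R|=0.65153 <1
  x=-1.751: |R|=1.39520 >1
  x=-1.682: |R|=1.29839 >1
Interval (-1.4286, 0).

(-1.4286,0); λ=-9 ⇒ h* = (10/7)/9 = 0.1587.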